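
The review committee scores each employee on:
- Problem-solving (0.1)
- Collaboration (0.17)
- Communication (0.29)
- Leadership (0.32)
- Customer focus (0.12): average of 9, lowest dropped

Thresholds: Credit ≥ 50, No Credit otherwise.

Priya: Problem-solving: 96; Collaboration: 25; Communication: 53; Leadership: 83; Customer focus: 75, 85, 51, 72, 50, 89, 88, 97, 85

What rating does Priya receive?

Customer focus: drop 50 → average of remaining 8 = 642/8 = 80.25
Weighted total:
  Problem-solving 96 × 0.1 = 9.6
  Collaboration 25 × 0.17 = 4.25
  Communication 53 × 0.29 = 15.37
  Leadership 83 × 0.32 = 26.56
  Customer focus 80.25 × 0.12 = 9.63
Sum = 65.41
65.41 ≥ 50 → Credit

Credit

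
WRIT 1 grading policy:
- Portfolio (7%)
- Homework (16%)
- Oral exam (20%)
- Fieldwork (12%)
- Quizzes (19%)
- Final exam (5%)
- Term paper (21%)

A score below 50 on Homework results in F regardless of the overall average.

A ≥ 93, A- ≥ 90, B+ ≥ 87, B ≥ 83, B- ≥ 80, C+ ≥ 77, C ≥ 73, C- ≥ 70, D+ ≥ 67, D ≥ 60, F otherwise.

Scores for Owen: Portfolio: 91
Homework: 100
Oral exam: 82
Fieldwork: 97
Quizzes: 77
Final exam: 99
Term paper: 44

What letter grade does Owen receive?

C+

Homework score 100 ≥ 50: minimum met.
Weighted total:
  Portfolio 91 × 0.07 = 6.37
  Homework 100 × 0.16 = 16
  Oral exam 82 × 0.2 = 16.4
  Fieldwork 97 × 0.12 = 11.64
  Quizzes 77 × 0.19 = 14.63
  Final exam 99 × 0.05 = 4.95
  Term paper 44 × 0.21 = 9.24
Sum = 79.23
79.23 is ≥ 77 and < 80 → C+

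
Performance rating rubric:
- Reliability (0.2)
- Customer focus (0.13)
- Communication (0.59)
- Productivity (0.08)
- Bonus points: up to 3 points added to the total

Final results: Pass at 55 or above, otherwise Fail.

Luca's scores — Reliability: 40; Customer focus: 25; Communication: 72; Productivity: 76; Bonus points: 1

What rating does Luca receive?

Weighted total:
  Reliability 40 × 0.2 = 8
  Customer focus 25 × 0.13 = 3.25
  Communication 72 × 0.59 = 42.48
  Productivity 76 × 0.08 = 6.08
Sum = 59.81
Bonus points: 59.81 + 1 = 60.81
60.81 ≥ 55 → Pass

Pass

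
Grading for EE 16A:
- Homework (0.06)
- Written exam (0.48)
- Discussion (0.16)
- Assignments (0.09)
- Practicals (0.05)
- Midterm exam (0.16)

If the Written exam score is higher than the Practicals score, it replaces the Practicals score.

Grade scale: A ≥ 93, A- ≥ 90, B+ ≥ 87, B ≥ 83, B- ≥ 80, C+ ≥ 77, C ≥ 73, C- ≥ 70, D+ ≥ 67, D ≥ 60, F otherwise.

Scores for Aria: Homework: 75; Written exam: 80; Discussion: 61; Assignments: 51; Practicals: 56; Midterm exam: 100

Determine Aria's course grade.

C+

Written exam (80) > Practicals (56), so Practicals counts as 80.
Weighted total:
  Homework 75 × 0.06 = 4.5
  Written exam 80 × 0.48 = 38.4
  Discussion 61 × 0.16 = 9.76
  Assignments 51 × 0.09 = 4.59
  Practicals 80 × 0.05 = 4
  Midterm exam 100 × 0.16 = 16
Sum = 77.25
77.25 is ≥ 77 and < 80 → C+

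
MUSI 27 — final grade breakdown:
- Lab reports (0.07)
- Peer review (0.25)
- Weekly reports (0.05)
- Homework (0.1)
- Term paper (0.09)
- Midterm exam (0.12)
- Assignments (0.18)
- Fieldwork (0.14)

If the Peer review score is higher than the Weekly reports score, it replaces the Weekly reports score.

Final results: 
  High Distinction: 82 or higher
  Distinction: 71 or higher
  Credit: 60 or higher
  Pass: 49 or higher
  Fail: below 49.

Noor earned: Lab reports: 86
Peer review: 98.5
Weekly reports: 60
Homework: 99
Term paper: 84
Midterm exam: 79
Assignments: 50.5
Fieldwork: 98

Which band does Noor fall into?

Peer review (98.5) > Weekly reports (60), so Weekly reports counts as 98.5.
Weighted total:
  Lab reports 86 × 0.07 = 6.02
  Peer review 98.5 × 0.25 = 24.625
  Weekly reports 98.5 × 0.05 = 4.925
  Homework 99 × 0.1 = 9.9
  Term paper 84 × 0.09 = 7.56
  Midterm exam 79 × 0.12 = 9.48
  Assignments 50.5 × 0.18 = 9.09
  Fieldwork 98 × 0.14 = 13.72
Sum = 85.32
85.32 ≥ 82 → High Distinction

High Distinction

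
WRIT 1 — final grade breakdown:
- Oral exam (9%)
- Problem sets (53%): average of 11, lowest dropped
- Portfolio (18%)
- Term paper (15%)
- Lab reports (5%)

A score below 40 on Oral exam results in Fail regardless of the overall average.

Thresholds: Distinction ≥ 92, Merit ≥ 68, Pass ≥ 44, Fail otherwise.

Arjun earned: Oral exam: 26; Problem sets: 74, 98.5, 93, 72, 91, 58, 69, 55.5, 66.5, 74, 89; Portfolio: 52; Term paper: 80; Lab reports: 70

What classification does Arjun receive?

Fail

Problem sets: drop 55.5 → average of remaining 10 = 785/10 = 78.5
Oral exam score 26 < 40: minimum not met.
Weighted total:
  Oral exam 26 × 0.09 = 2.34
  Problem sets 78.5 × 0.53 = 41.605
  Portfolio 52 × 0.18 = 9.36
  Term paper 80 × 0.15 = 12
  Lab reports 70 × 0.05 = 3.5
Sum = 68.805
Because the Oral exam minimum was not met, the result is Fail.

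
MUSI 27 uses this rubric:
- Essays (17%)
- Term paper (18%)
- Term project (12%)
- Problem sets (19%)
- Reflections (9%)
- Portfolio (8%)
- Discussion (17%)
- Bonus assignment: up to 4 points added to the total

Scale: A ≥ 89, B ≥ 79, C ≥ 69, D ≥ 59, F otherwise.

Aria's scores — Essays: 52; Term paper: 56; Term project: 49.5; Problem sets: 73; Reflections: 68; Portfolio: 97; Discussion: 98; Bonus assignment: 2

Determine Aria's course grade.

Weighted total:
  Essays 52 × 0.17 = 8.84
  Term paper 56 × 0.18 = 10.08
  Term project 49.5 × 0.12 = 5.94
  Problem sets 73 × 0.19 = 13.87
  Reflections 68 × 0.09 = 6.12
  Portfolio 97 × 0.08 = 7.76
  Discussion 98 × 0.17 = 16.66
Sum = 69.27
Bonus assignment: 69.27 + 2 = 71.27
71.27 is ≥ 69 and < 79 → C

C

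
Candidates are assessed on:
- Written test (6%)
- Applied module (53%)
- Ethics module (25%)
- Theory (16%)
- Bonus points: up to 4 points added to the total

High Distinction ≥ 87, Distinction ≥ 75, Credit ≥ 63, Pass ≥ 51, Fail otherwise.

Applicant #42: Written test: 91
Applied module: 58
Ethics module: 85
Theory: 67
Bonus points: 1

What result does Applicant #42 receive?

Credit

Weighted total:
  Written test 91 × 0.06 = 5.46
  Applied module 58 × 0.53 = 30.74
  Ethics module 85 × 0.25 = 21.25
  Theory 67 × 0.16 = 10.72
Sum = 68.17
Bonus points: 68.17 + 1 = 69.17
69.17 is ≥ 63 and < 75 → Credit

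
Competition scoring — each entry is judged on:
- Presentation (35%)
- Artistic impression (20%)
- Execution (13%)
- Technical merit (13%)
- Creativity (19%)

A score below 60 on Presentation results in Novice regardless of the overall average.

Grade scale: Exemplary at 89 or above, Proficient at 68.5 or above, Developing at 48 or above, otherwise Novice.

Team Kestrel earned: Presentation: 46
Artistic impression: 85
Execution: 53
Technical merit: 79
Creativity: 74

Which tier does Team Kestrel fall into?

Novice

Presentation score 46 < 60: minimum not met.
Weighted total:
  Presentation 46 × 0.35 = 16.1
  Artistic impression 85 × 0.2 = 17
  Execution 53 × 0.13 = 6.89
  Technical merit 79 × 0.13 = 10.27
  Creativity 74 × 0.19 = 14.06
Sum = 64.32
Because the Presentation minimum was not met, the result is Novice.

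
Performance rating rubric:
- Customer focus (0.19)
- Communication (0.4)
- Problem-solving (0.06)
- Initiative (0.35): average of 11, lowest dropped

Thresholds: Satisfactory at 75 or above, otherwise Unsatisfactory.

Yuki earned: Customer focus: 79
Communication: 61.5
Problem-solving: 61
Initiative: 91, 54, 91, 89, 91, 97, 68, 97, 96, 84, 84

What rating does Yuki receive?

Unsatisfactory

Initiative: drop 54 → average of remaining 10 = 888/10 = 88.8
Weighted total:
  Customer focus 79 × 0.19 = 15.01
  Communication 61.5 × 0.4 = 24.6
  Problem-solving 61 × 0.06 = 3.66
  Initiative 88.8 × 0.35 = 31.08
Sum = 74.35
74.35 < 75 → Unsatisfactory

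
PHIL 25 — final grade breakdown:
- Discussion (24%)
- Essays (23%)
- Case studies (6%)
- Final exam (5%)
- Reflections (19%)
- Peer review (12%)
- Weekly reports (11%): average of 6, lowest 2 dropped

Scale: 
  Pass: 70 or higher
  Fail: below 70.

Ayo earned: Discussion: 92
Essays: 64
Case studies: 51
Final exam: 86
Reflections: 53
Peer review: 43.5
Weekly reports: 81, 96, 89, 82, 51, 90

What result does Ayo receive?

Fail

Weekly reports: drop 51, 81 → average of remaining 4 = 357/4 = 89.25
Weighted total:
  Discussion 92 × 0.24 = 22.08
  Essays 64 × 0.23 = 14.72
  Case studies 51 × 0.06 = 3.06
  Final exam 86 × 0.05 = 4.3
  Reflections 53 × 0.19 = 10.07
  Peer review 43.5 × 0.12 = 5.22
  Weekly reports 89.25 × 0.11 = 9.8175
Sum = 69.2675
69.2675 < 70 → Fail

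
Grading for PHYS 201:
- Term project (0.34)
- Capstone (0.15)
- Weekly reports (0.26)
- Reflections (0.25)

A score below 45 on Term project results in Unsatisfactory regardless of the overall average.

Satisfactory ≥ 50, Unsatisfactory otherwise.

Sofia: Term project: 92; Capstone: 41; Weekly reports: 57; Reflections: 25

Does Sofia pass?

Term project score 92 ≥ 45: minimum met.
Weighted total:
  Term project 92 × 0.34 = 31.28
  Capstone 41 × 0.15 = 6.15
  Weekly reports 57 × 0.26 = 14.82
  Reflections 25 × 0.25 = 6.25
Sum = 58.5
58.5 ≥ 50 → Satisfactory

Satisfactory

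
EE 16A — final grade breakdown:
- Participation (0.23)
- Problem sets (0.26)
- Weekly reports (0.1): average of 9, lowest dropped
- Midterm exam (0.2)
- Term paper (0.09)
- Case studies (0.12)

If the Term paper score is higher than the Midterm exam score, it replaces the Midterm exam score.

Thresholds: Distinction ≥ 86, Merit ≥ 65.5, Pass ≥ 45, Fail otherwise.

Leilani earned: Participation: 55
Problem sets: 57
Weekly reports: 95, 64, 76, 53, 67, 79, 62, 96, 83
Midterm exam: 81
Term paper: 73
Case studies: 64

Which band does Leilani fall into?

Merit

Weekly reports: drop 53 → average of remaining 8 = 622/8 = 77.75
Term paper (73) ≤ Midterm exam (81), so Midterm exam stays at 81.
Weighted total:
  Participation 55 × 0.23 = 12.65
  Problem sets 57 × 0.26 = 14.82
  Weekly reports 77.75 × 0.1 = 7.775
  Midterm exam 81 × 0.2 = 16.2
  Term paper 73 × 0.09 = 6.57
  Case studies 64 × 0.12 = 7.68
Sum = 65.695
65.695 is ≥ 65.5 and < 86 → Merit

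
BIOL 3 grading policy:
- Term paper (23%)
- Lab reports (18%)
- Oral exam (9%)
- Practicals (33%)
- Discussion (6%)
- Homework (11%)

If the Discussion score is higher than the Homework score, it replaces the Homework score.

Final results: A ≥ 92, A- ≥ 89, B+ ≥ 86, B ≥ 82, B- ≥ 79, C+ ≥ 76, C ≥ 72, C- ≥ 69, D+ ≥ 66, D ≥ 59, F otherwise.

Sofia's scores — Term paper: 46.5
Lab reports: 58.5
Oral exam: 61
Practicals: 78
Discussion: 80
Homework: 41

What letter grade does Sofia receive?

Discussion (80) > Homework (41), so Homework counts as 80.
Weighted total:
  Term paper 46.5 × 0.23 = 10.695
  Lab reports 58.5 × 0.18 = 10.53
  Oral exam 61 × 0.09 = 5.49
  Practicals 78 × 0.33 = 25.74
  Discussion 80 × 0.06 = 4.8
  Homework 80 × 0.11 = 8.8
Sum = 66.055
66.055 is ≥ 66 and < 69 → D+

D+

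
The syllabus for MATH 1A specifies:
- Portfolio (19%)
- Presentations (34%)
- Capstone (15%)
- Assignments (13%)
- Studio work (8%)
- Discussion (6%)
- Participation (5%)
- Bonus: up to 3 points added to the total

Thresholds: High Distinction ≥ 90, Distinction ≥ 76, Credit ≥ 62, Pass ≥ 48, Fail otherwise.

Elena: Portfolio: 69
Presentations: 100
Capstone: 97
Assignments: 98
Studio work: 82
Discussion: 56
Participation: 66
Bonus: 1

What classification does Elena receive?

Distinction

Weighted total:
  Portfolio 69 × 0.19 = 13.11
  Presentations 100 × 0.34 = 34
  Capstone 97 × 0.15 = 14.55
  Assignments 98 × 0.13 = 12.74
  Studio work 82 × 0.08 = 6.56
  Discussion 56 × 0.06 = 3.36
  Participation 66 × 0.05 = 3.3
Sum = 87.62
Bonus: 87.62 + 1 = 88.62
88.62 is ≥ 76 and < 90 → Distinction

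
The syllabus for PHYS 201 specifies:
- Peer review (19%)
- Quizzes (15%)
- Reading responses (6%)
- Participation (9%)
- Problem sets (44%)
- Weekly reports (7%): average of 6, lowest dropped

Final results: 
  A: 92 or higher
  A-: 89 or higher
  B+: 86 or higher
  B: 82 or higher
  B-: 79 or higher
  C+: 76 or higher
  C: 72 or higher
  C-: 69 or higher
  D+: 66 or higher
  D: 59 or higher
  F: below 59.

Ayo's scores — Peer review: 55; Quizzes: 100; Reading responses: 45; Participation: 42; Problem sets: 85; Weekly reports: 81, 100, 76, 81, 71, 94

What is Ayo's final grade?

C

Weekly reports: drop 71 → average of remaining 5 = 432/5 = 86.4
Weighted total:
  Peer review 55 × 0.19 = 10.45
  Quizzes 100 × 0.15 = 15
  Reading responses 45 × 0.06 = 2.7
  Participation 42 × 0.09 = 3.78
  Problem sets 85 × 0.44 = 37.4
  Weekly reports 86.4 × 0.07 = 6.048
Sum = 75.378
75.378 is ≥ 72 and < 76 → C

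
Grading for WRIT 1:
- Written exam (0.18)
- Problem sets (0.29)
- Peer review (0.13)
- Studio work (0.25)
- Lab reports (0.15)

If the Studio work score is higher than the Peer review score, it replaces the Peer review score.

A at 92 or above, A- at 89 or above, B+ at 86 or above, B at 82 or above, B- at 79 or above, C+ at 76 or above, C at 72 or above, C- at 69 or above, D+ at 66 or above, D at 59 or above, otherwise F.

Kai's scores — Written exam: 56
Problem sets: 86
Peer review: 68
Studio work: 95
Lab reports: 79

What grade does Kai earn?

B

Studio work (95) > Peer review (68), so Peer review counts as 95.
Weighted total:
  Written exam 56 × 0.18 = 10.08
  Problem sets 86 × 0.29 = 24.94
  Peer review 95 × 0.13 = 12.35
  Studio work 95 × 0.25 = 23.75
  Lab reports 79 × 0.15 = 11.85
Sum = 82.97
82.97 is ≥ 82 and < 86 → B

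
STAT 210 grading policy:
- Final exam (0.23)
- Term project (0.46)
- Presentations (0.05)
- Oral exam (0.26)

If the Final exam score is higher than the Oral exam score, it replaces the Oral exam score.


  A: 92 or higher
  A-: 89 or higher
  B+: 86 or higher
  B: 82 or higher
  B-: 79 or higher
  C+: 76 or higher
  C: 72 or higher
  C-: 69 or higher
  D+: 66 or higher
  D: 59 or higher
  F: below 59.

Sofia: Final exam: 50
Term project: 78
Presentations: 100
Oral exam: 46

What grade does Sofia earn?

Final exam (50) > Oral exam (46), so Oral exam counts as 50.
Weighted total:
  Final exam 50 × 0.23 = 11.5
  Term project 78 × 0.46 = 35.88
  Presentations 100 × 0.05 = 5
  Oral exam 50 × 0.26 = 13
Sum = 65.38
65.38 is ≥ 59 and < 66 → D

D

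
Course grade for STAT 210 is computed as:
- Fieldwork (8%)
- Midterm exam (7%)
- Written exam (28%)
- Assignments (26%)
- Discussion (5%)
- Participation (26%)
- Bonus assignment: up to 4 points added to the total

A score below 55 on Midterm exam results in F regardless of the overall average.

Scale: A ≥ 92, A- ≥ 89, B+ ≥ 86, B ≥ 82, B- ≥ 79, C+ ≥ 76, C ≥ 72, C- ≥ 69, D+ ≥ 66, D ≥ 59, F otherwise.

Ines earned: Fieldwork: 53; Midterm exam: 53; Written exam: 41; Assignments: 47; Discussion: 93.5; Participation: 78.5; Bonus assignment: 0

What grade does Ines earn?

Midterm exam score 53 < 55: minimum not met.
Weighted total:
  Fieldwork 53 × 0.08 = 4.24
  Midterm exam 53 × 0.07 = 3.71
  Written exam 41 × 0.28 = 11.48
  Assignments 47 × 0.26 = 12.22
  Discussion 93.5 × 0.05 = 4.675
  Participation 78.5 × 0.26 = 20.41
Sum = 56.735
Bonus assignment: 56.735 + 0 = 56.735
Because the Midterm exam minimum was not met, the result is F.

F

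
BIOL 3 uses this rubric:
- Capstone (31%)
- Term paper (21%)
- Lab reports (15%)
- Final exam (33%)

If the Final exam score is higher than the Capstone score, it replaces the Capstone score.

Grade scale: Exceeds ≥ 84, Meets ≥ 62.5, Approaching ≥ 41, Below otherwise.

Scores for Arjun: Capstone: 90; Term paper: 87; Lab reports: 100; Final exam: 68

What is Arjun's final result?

Meets

Final exam (68) ≤ Capstone (90), so Capstone stays at 90.
Weighted total:
  Capstone 90 × 0.31 = 27.9
  Term paper 87 × 0.21 = 18.27
  Lab reports 100 × 0.15 = 15
  Final exam 68 × 0.33 = 22.44
Sum = 83.61
83.61 is ≥ 62.5 and < 84 → Meets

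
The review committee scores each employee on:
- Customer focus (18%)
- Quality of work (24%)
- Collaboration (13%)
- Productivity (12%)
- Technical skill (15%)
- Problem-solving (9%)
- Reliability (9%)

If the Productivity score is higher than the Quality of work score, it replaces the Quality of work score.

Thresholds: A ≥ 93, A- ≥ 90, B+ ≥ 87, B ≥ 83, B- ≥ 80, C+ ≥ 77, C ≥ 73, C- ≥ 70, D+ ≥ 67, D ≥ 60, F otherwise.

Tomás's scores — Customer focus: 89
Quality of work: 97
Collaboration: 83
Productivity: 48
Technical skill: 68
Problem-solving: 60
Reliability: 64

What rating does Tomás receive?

Productivity (48) ≤ Quality of work (97), so Quality of work stays at 97.
Weighted total:
  Customer focus 89 × 0.18 = 16.02
  Quality of work 97 × 0.24 = 23.28
  Collaboration 83 × 0.13 = 10.79
  Productivity 48 × 0.12 = 5.76
  Technical skill 68 × 0.15 = 10.2
  Problem-solving 60 × 0.09 = 5.4
  Reliability 64 × 0.09 = 5.76
Sum = 77.21
77.21 is ≥ 77 and < 80 → C+

C+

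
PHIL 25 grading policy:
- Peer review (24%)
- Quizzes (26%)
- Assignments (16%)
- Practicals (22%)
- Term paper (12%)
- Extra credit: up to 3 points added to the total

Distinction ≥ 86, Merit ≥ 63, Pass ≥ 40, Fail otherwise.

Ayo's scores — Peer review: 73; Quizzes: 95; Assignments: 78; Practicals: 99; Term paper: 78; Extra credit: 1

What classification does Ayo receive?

Weighted total:
  Peer review 73 × 0.24 = 17.52
  Quizzes 95 × 0.26 = 24.7
  Assignments 78 × 0.16 = 12.48
  Practicals 99 × 0.22 = 21.78
  Term paper 78 × 0.12 = 9.36
Sum = 85.84
Extra credit: 85.84 + 1 = 86.84
86.84 ≥ 86 → Distinction

Distinction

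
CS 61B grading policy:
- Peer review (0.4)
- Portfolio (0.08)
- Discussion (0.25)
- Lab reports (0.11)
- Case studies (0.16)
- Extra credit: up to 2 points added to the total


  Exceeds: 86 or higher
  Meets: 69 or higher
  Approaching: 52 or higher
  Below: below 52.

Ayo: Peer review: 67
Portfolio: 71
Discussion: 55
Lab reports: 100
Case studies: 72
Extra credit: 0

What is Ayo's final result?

Approaching

Weighted total:
  Peer review 67 × 0.4 = 26.8
  Portfolio 71 × 0.08 = 5.68
  Discussion 55 × 0.25 = 13.75
  Lab reports 100 × 0.11 = 11
  Case studies 72 × 0.16 = 11.52
Sum = 68.75
Extra credit: 68.75 + 0 = 68.75
68.75 is ≥ 52 and < 69 → Approaching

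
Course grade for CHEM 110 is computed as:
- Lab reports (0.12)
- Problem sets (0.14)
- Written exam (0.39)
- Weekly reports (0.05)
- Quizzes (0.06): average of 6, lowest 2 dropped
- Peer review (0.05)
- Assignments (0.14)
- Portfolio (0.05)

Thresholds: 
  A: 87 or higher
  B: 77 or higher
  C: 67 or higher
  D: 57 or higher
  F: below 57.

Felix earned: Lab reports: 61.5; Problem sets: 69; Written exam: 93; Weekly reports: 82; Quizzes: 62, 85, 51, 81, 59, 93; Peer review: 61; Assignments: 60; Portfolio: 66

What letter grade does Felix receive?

Quizzes: drop 51, 59 → average of remaining 4 = 321/4 = 80.25
Weighted total:
  Lab reports 61.5 × 0.12 = 7.38
  Problem sets 69 × 0.14 = 9.66
  Written exam 93 × 0.39 = 36.27
  Weekly reports 82 × 0.05 = 4.1
  Quizzes 80.25 × 0.06 = 4.815
  Peer review 61 × 0.05 = 3.05
  Assignments 60 × 0.14 = 8.4
  Portfolio 66 × 0.05 = 3.3
Sum = 76.975
76.975 is ≥ 67 and < 77 → C

C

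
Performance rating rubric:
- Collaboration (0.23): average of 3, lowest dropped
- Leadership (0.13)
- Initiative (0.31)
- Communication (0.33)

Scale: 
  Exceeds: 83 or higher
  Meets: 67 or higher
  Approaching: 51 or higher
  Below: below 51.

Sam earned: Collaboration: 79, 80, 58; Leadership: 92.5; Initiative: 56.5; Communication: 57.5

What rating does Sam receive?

Collaboration: drop 58 → average of remaining 2 = 159/2 = 79.5
Weighted total:
  Collaboration 79.5 × 0.23 = 18.285
  Leadership 92.5 × 0.13 = 12.025
  Initiative 56.5 × 0.31 = 17.515
  Communication 57.5 × 0.33 = 18.975
Sum = 66.8
66.8 is ≥ 51 and < 67 → Approaching

Approaching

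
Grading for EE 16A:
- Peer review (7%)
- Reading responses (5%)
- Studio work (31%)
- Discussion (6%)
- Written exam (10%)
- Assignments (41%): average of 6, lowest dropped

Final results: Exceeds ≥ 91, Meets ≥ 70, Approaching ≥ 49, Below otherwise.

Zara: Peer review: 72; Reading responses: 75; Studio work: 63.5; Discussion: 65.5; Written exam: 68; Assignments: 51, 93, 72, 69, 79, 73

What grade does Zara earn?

Meets

Assignments: drop 51 → average of remaining 5 = 386/5 = 77.2
Weighted total:
  Peer review 72 × 0.07 = 5.04
  Reading responses 75 × 0.05 = 3.75
  Studio work 63.5 × 0.31 = 19.685
  Discussion 65.5 × 0.06 = 3.93
  Written exam 68 × 0.1 = 6.8
  Assignments 77.2 × 0.41 = 31.652
Sum = 70.857
70.857 is ≥ 70 and < 91 → Meets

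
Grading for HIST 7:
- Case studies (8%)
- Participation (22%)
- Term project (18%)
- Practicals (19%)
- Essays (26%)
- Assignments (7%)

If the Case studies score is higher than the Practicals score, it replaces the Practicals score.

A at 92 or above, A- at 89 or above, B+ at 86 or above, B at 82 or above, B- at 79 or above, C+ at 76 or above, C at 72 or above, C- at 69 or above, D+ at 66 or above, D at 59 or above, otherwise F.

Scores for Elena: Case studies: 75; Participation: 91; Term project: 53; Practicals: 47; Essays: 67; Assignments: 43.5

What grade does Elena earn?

C-

Case studies (75) > Practicals (47), so Practicals counts as 75.
Weighted total:
  Case studies 75 × 0.08 = 6
  Participation 91 × 0.22 = 20.02
  Term project 53 × 0.18 = 9.54
  Practicals 75 × 0.19 = 14.25
  Essays 67 × 0.26 = 17.42
  Assignments 43.5 × 0.07 = 3.045
Sum = 70.275
70.275 is ≥ 69 and < 72 → C-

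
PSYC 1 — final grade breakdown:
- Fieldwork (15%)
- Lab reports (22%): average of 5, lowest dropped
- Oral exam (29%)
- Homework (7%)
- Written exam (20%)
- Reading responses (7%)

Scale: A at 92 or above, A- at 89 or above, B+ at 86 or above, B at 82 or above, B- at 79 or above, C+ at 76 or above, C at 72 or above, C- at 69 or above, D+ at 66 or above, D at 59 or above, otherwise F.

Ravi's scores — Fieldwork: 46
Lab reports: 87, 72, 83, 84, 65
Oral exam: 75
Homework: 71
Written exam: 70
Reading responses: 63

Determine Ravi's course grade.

C-

Lab reports: drop 65 → average of remaining 4 = 326/4 = 81.5
Weighted total:
  Fieldwork 46 × 0.15 = 6.9
  Lab reports 81.5 × 0.22 = 17.93
  Oral exam 75 × 0.29 = 21.75
  Homework 71 × 0.07 = 4.97
  Written exam 70 × 0.2 = 14
  Reading responses 63 × 0.07 = 4.41
Sum = 69.96
69.96 is ≥ 69 and < 72 → C-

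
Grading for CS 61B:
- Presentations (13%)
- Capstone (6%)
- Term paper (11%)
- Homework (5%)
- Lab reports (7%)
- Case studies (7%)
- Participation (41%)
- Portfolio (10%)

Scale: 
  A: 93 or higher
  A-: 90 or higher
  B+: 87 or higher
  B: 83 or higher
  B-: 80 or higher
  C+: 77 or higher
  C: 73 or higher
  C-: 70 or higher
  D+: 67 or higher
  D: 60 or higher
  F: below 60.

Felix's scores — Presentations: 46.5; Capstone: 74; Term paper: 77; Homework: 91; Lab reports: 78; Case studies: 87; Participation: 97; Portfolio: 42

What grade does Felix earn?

Weighted total:
  Presentations 46.5 × 0.13 = 6.045
  Capstone 74 × 0.06 = 4.44
  Term paper 77 × 0.11 = 8.47
  Homework 91 × 0.05 = 4.55
  Lab reports 78 × 0.07 = 5.46
  Case studies 87 × 0.07 = 6.09
  Participation 97 × 0.41 = 39.77
  Portfolio 42 × 0.1 = 4.2
Sum = 79.025
79.025 is ≥ 77 and < 80 → C+

C+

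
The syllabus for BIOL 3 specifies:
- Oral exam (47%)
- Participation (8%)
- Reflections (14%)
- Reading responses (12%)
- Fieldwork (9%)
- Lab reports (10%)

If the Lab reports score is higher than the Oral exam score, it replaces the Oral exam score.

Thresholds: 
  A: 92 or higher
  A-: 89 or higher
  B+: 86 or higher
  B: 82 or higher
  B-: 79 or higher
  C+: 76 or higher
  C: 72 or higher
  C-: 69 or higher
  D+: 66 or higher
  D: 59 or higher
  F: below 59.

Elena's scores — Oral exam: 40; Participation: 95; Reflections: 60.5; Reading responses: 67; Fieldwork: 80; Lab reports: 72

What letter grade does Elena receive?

Lab reports (72) > Oral exam (40), so Oral exam counts as 72.
Weighted total:
  Oral exam 72 × 0.47 = 33.84
  Participation 95 × 0.08 = 7.6
  Reflections 60.5 × 0.14 = 8.47
  Reading responses 67 × 0.12 = 8.04
  Fieldwork 80 × 0.09 = 7.2
  Lab reports 72 × 0.1 = 7.2
Sum = 72.35
72.35 is ≥ 72 and < 76 → C

C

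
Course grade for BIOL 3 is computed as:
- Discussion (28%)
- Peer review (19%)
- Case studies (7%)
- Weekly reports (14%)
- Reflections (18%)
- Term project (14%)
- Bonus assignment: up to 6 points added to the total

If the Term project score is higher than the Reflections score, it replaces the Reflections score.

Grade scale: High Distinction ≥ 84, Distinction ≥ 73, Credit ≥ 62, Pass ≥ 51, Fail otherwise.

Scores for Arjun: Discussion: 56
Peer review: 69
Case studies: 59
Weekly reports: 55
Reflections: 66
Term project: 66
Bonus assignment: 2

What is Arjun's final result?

Term project (66) ≤ Reflections (66), so Reflections stays at 66.
Weighted total:
  Discussion 56 × 0.28 = 15.68
  Peer review 69 × 0.19 = 13.11
  Case studies 59 × 0.07 = 4.13
  Weekly reports 55 × 0.14 = 7.7
  Reflections 66 × 0.18 = 11.88
  Term project 66 × 0.14 = 9.24
Sum = 61.74
Bonus assignment: 61.74 + 2 = 63.74
63.74 is ≥ 62 and < 73 → Credit

Credit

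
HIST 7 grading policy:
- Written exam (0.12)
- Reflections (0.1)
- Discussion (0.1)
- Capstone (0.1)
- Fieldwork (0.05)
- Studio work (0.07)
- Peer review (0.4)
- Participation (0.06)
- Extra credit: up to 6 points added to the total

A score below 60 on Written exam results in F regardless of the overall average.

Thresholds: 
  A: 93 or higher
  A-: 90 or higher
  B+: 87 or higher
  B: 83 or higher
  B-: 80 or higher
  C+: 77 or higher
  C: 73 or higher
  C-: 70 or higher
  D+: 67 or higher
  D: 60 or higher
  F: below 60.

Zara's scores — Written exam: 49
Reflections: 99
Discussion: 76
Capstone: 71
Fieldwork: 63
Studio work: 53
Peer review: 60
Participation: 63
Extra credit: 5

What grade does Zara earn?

F

Written exam score 49 < 60: minimum not met.
Weighted total:
  Written exam 49 × 0.12 = 5.88
  Reflections 99 × 0.1 = 9.9
  Discussion 76 × 0.1 = 7.6
  Capstone 71 × 0.1 = 7.1
  Fieldwork 63 × 0.05 = 3.15
  Studio work 53 × 0.07 = 3.71
  Peer review 60 × 0.4 = 24
  Participation 63 × 0.06 = 3.78
Sum = 65.12
Extra credit: 65.12 + 5 = 70.12
Because the Written exam minimum was not met, the result is F.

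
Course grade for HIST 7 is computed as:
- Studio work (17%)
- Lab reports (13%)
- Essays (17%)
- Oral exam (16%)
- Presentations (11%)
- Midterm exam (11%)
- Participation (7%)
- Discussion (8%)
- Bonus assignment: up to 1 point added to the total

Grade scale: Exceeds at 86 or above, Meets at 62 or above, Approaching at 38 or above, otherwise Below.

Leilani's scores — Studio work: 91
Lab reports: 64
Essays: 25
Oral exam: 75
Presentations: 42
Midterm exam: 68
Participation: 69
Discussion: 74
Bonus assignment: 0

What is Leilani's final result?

Meets

Weighted total:
  Studio work 91 × 0.17 = 15.47
  Lab reports 64 × 0.13 = 8.32
  Essays 25 × 0.17 = 4.25
  Oral exam 75 × 0.16 = 12
  Presentations 42 × 0.11 = 4.62
  Midterm exam 68 × 0.11 = 7.48
  Participation 69 × 0.07 = 4.83
  Discussion 74 × 0.08 = 5.92
Sum = 62.89
Bonus assignment: 62.89 + 0 = 62.89
62.89 is ≥ 62 and < 86 → Meets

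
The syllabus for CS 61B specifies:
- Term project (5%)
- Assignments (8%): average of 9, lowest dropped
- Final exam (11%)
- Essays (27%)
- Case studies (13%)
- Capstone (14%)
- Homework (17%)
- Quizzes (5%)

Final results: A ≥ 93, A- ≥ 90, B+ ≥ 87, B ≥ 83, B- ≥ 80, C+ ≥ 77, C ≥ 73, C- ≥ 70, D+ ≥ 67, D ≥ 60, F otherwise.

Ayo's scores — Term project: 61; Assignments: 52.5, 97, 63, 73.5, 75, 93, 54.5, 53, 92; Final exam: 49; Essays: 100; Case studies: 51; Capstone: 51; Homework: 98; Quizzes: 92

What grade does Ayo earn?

C

Assignments: drop 52.5 → average of remaining 8 = 601/8 = 75.125
Weighted total:
  Term project 61 × 0.05 = 3.05
  Assignments 75.125 × 0.08 = 6.01
  Final exam 49 × 0.11 = 5.39
  Essays 100 × 0.27 = 27
  Case studies 51 × 0.13 = 6.63
  Capstone 51 × 0.14 = 7.14
  Homework 98 × 0.17 = 16.66
  Quizzes 92 × 0.05 = 4.6
Sum = 76.48
76.48 is ≥ 73 and < 77 → C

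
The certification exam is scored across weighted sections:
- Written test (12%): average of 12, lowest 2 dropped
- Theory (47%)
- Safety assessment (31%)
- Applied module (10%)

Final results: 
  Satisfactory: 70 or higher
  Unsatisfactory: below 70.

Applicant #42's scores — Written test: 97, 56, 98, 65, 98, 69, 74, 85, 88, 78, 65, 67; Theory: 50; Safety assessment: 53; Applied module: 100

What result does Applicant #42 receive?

Unsatisfactory

Written test: drop 56, 65 → average of remaining 10 = 819/10 = 81.9
Weighted total:
  Written test 81.9 × 0.12 = 9.828
  Theory 50 × 0.47 = 23.5
  Safety assessment 53 × 0.31 = 16.43
  Applied module 100 × 0.1 = 10
Sum = 59.758
59.758 < 70 → Unsatisfactory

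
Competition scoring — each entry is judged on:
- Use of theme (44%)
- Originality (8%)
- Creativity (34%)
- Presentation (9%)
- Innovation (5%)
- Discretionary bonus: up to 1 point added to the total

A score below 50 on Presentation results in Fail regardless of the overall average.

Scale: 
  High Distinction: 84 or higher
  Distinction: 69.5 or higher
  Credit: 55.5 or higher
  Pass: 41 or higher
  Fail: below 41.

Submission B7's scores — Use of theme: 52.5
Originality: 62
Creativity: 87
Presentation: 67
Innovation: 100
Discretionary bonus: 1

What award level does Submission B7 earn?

Distinction

Presentation score 67 ≥ 50: minimum met.
Weighted total:
  Use of theme 52.5 × 0.44 = 23.1
  Originality 62 × 0.08 = 4.96
  Creativity 87 × 0.34 = 29.58
  Presentation 67 × 0.09 = 6.03
  Innovation 100 × 0.05 = 5
Sum = 68.67
Discretionary bonus: 68.67 + 1 = 69.67
69.67 is ≥ 69.5 and < 84 → Distinction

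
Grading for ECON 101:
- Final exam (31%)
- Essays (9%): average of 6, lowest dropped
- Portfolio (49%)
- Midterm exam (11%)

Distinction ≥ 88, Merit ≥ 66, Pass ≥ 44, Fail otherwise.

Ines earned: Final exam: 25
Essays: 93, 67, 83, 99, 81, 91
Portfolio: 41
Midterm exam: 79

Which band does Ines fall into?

Essays: drop 67 → average of remaining 5 = 447/5 = 89.4
Weighted total:
  Final exam 25 × 0.31 = 7.75
  Essays 89.4 × 0.09 = 8.046
  Portfolio 41 × 0.49 = 20.09
  Midterm exam 79 × 0.11 = 8.69
Sum = 44.576
44.576 is ≥ 44 and < 66 → Pass

Pass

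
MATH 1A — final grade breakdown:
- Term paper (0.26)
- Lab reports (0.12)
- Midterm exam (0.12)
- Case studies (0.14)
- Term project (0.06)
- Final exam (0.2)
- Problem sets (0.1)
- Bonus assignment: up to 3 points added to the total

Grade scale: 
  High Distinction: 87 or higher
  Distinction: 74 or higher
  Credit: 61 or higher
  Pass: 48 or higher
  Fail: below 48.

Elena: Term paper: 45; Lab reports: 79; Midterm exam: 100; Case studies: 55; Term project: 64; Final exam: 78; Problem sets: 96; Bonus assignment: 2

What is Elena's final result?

Credit

Weighted total:
  Term paper 45 × 0.26 = 11.7
  Lab reports 79 × 0.12 = 9.48
  Midterm exam 100 × 0.12 = 12
  Case studies 55 × 0.14 = 7.7
  Term project 64 × 0.06 = 3.84
  Final exam 78 × 0.2 = 15.6
  Problem sets 96 × 0.1 = 9.6
Sum = 69.92
Bonus assignment: 69.92 + 2 = 71.92
71.92 is ≥ 61 and < 74 → Credit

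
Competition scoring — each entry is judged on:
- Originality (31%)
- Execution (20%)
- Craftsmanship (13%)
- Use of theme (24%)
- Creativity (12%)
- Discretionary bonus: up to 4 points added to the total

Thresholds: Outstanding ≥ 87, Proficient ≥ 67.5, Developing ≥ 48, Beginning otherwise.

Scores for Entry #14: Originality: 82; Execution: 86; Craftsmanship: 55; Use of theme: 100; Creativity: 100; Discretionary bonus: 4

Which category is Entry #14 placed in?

Outstanding

Weighted total:
  Originality 82 × 0.31 = 25.42
  Execution 86 × 0.2 = 17.2
  Craftsmanship 55 × 0.13 = 7.15
  Use of theme 100 × 0.24 = 24
  Creativity 100 × 0.12 = 12
Sum = 85.77
Discretionary bonus: 85.77 + 4 = 89.77
89.77 ≥ 87 → Outstanding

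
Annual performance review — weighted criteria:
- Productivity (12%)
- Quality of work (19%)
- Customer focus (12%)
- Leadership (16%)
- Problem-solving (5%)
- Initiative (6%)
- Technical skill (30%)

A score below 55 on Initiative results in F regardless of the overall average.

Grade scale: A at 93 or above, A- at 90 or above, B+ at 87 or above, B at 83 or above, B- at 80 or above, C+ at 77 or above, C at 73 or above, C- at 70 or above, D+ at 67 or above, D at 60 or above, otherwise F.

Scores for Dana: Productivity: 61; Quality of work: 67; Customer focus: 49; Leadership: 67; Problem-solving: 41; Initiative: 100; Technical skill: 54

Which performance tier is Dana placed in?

D

Initiative score 100 ≥ 55: minimum met.
Weighted total:
  Productivity 61 × 0.12 = 7.32
  Quality of work 67 × 0.19 = 12.73
  Customer focus 49 × 0.12 = 5.88
  Leadership 67 × 0.16 = 10.72
  Problem-solving 41 × 0.05 = 2.05
  Initiative 100 × 0.06 = 6
  Technical skill 54 × 0.3 = 16.2
Sum = 60.9
60.9 is ≥ 60 and < 67 → D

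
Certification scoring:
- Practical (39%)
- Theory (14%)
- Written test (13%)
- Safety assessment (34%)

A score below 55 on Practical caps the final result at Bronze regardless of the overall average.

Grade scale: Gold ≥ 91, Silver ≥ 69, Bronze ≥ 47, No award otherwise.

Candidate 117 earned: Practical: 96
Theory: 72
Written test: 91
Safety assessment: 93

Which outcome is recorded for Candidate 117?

Practical score 96 ≥ 55: minimum met.
Weighted total:
  Practical 96 × 0.39 = 37.44
  Theory 72 × 0.14 = 10.08
  Written test 91 × 0.13 = 11.83
  Safety assessment 93 × 0.34 = 31.62
Sum = 90.97
90.97 is ≥ 69 and < 91 → Silver

Silver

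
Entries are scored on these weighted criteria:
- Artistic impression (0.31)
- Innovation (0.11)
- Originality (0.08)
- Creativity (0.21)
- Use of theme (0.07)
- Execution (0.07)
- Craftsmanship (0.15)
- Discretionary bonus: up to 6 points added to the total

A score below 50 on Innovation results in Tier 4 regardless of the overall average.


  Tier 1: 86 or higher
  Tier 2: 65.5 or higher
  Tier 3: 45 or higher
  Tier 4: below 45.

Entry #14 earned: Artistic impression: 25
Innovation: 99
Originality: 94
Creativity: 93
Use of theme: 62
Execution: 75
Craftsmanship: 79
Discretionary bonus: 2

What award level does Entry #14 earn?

Tier 2

Innovation score 99 ≥ 50: minimum met.
Weighted total:
  Artistic impression 25 × 0.31 = 7.75
  Innovation 99 × 0.11 = 10.89
  Originality 94 × 0.08 = 7.52
  Creativity 93 × 0.21 = 19.53
  Use of theme 62 × 0.07 = 4.34
  Execution 75 × 0.07 = 5.25
  Craftsmanship 79 × 0.15 = 11.85
Sum = 67.13
Discretionary bonus: 67.13 + 2 = 69.13
69.13 is ≥ 65.5 and < 86 → Tier 2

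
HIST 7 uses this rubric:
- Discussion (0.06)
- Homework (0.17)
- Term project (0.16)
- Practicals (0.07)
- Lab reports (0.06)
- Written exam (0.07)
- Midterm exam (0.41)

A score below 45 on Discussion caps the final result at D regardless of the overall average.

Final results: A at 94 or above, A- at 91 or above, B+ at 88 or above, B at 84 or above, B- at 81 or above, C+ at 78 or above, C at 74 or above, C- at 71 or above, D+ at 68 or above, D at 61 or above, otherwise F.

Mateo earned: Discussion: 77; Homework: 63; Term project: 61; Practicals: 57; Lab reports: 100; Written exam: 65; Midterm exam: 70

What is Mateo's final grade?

D+

Discussion score 77 ≥ 45: minimum met.
Weighted total:
  Discussion 77 × 0.06 = 4.62
  Homework 63 × 0.17 = 10.71
  Term project 61 × 0.16 = 9.76
  Practicals 57 × 0.07 = 3.99
  Lab reports 100 × 0.06 = 6
  Written exam 65 × 0.07 = 4.55
  Midterm exam 70 × 0.41 = 28.7
Sum = 68.33
68.33 is ≥ 68 and < 71 → D+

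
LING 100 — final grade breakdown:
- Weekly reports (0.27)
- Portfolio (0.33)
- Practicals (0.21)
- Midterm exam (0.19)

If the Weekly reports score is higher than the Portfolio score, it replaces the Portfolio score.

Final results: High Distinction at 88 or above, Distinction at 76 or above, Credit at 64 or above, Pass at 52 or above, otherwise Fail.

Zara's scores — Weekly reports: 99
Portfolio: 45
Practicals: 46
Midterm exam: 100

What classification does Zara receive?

Weekly reports (99) > Portfolio (45), so Portfolio counts as 99.
Weighted total:
  Weekly reports 99 × 0.27 = 26.73
  Portfolio 99 × 0.33 = 32.67
  Practicals 46 × 0.21 = 9.66
  Midterm exam 100 × 0.19 = 19
Sum = 88.06
88.06 ≥ 88 → High Distinction

High Distinction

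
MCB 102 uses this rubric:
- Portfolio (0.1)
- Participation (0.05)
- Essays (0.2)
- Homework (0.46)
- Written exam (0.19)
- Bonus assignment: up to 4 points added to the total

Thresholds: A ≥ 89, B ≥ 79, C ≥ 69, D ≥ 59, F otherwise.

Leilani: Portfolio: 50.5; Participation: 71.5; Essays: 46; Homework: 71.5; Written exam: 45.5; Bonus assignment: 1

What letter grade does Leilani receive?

Weighted total:
  Portfolio 50.5 × 0.1 = 5.05
  Participation 71.5 × 0.05 = 3.575
  Essays 46 × 0.2 = 9.2
  Homework 71.5 × 0.46 = 32.89
  Written exam 45.5 × 0.19 = 8.645
Sum = 59.36
Bonus assignment: 59.36 + 1 = 60.36
60.36 is ≥ 59 and < 69 → D

D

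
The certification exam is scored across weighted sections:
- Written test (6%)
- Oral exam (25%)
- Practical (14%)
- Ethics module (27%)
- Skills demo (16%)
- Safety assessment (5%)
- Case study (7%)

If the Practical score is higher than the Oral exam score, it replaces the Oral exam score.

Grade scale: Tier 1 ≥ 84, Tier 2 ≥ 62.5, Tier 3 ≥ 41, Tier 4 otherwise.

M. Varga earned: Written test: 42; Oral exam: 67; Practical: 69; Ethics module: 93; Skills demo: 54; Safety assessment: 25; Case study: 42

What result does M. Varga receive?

Tier 2

Practical (69) > Oral exam (67), so Oral exam counts as 69.
Weighted total:
  Written test 42 × 0.06 = 2.52
  Oral exam 69 × 0.25 = 17.25
  Practical 69 × 0.14 = 9.66
  Ethics module 93 × 0.27 = 25.11
  Skills demo 54 × 0.16 = 8.64
  Safety assessment 25 × 0.05 = 1.25
  Case study 42 × 0.07 = 2.94
Sum = 67.37
67.37 is ≥ 62.5 and < 84 → Tier 2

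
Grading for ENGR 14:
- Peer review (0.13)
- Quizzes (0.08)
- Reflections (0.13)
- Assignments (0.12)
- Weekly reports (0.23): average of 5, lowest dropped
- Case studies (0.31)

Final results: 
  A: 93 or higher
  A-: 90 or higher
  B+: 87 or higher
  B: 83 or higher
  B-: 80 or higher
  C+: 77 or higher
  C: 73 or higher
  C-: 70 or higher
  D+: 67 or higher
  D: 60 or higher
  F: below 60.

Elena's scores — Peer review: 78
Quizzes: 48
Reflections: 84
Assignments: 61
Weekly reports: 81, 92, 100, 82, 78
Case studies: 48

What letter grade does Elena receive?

Weekly reports: drop 78 → average of remaining 4 = 355/4 = 88.75
Weighted total:
  Peer review 78 × 0.13 = 10.14
  Quizzes 48 × 0.08 = 3.84
  Reflections 84 × 0.13 = 10.92
  Assignments 61 × 0.12 = 7.32
  Weekly reports 88.75 × 0.23 = 20.4125
  Case studies 48 × 0.31 = 14.88
Sum = 67.5125
67.5125 is ≥ 67 and < 70 → D+

D+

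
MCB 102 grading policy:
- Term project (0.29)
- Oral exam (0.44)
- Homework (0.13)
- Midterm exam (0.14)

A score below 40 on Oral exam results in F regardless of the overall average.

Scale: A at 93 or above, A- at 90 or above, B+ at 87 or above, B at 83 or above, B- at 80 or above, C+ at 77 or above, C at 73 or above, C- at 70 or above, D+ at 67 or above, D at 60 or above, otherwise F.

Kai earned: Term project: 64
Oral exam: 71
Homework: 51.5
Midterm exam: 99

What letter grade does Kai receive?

Oral exam score 71 ≥ 40: minimum met.
Weighted total:
  Term project 64 × 0.29 = 18.56
  Oral exam 71 × 0.44 = 31.24
  Homework 51.5 × 0.13 = 6.695
  Midterm exam 99 × 0.14 = 13.86
Sum = 70.355
70.355 is ≥ 70 and < 73 → C-

C-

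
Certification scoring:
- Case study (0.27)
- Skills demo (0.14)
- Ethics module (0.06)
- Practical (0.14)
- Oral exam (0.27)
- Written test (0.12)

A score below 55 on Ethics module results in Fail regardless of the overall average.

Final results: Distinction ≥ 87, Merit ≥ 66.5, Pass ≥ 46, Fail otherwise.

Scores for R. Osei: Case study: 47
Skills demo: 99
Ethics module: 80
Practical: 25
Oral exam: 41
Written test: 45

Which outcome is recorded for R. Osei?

Pass

Ethics module score 80 ≥ 55: minimum met.
Weighted total:
  Case study 47 × 0.27 = 12.69
  Skills demo 99 × 0.14 = 13.86
  Ethics module 80 × 0.06 = 4.8
  Practical 25 × 0.14 = 3.5
  Oral exam 41 × 0.27 = 11.07
  Written test 45 × 0.12 = 5.4
Sum = 51.32
51.32 is ≥ 46 and < 66.5 → Pass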